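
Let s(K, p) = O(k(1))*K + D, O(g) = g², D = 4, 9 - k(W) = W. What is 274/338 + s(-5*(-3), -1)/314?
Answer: 102967/26533 ≈ 3.8807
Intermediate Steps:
k(W) = 9 - W
s(K, p) = 4 + 64*K (s(K, p) = (9 - 1*1)²*K + 4 = (9 - 1)²*K + 4 = 8²*K + 4 = 64*K + 4 = 4 + 64*K)
274/338 + s(-5*(-3), -1)/314 = 274/338 + (4 + 64*(-5*(-3)))/314 = 274*(1/338) + (4 + 64*15)*(1/314) = 137/169 + (4 + 960)*(1/314) = 137/169 + 964*(1/314) = 137/169 + 482/157 = 102967/26533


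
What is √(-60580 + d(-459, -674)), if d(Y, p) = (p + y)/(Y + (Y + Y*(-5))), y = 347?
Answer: I*√1418122779/153 ≈ 246.13*I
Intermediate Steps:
d(Y, p) = -(347 + p)/(3*Y) (d(Y, p) = (p + 347)/(Y + (Y + Y*(-5))) = (347 + p)/(Y + (Y - 5*Y)) = (347 + p)/(Y - 4*Y) = (347 + p)/((-3*Y)) = (347 + p)*(-1/(3*Y)) = -(347 + p)/(3*Y))
√(-60580 + d(-459, -674)) = √(-60580 + (⅓)*(-347 - 1*(-674))/(-459)) = √(-60580 + (⅓)*(-1/459)*(-347 + 674)) = √(-60580 + (⅓)*(-1/459)*327) = √(-60580 - 109/459) = √(-27806329/459) = I*√1418122779/153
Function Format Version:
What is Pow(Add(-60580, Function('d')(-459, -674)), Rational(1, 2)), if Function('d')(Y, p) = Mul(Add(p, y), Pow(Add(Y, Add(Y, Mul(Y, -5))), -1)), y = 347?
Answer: Mul(Rational(1, 153), I, Pow(1418122779, Rational(1, 2))) ≈ Mul(246.13, I)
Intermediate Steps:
Function('d')(Y, p) = Mul(Rational(-1, 3), Pow(Y, -1), Add(347, p)) (Function('d')(Y, p) = Mul(Add(p, 347), Pow(Add(Y, Add(Y, Mul(Y, -5))), -1)) = Mul(Add(347, p), Pow(Add(Y, Add(Y, Mul(-5, Y))), -1)) = Mul(Add(347, p), Pow(Add(Y, Mul(-4, Y)), -1)) = Mul(Add(347, p), Pow(Mul(-3, Y), -1)) = Mul(Add(347, p), Mul(Rational(-1, 3), Pow(Y, -1))) = Mul(Rational(-1, 3), Pow(Y, -1), Add(347, p)))
Pow(Add(-60580, Function('d')(-459, -674)), Rational(1, 2)) = Pow(Add(-60580, Mul(Rational(1, 3), Pow(-459, -1), Add(-347, Mul(-1, -674)))), Rational(1, 2)) = Pow(Add(-60580, Mul(Rational(1, 3), Rational(-1, 459), Add(-347, 674))), Rational(1, 2)) = Pow(Add(-60580, Mul(Rational(1, 3), Rational(-1, 459), 327)), Rational(1, 2)) = Pow(Add(-60580, Rational(-109, 459)), Rational(1, 2)) = Pow(Rational(-27806329, 459), Rational(1, 2)) = Mul(Rational(1, 153), I, Pow(1418122779, Rational(1, 2)))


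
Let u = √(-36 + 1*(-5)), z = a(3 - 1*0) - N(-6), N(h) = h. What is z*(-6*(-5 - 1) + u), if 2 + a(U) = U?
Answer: 252 + 7*I*√41 ≈ 252.0 + 44.822*I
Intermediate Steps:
a(U) = -2 + U
z = 7 (z = (-2 + (3 - 1*0)) - 1*(-6) = (-2 + (3 + 0)) + 6 = (-2 + 3) + 6 = 1 + 6 = 7)
u = I*√41 (u = √(-36 - 5) = √(-41) = I*√41 ≈ 6.4031*I)
z*(-6*(-5 - 1) + u) = 7*(-6*(-5 - 1) + I*√41) = 7*(-6*(-6) + I*√41) = 7*(36 + I*√41) = 252 + 7*I*√41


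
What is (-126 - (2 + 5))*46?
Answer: -6118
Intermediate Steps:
(-126 - (2 + 5))*46 = (-126 - 1*7)*46 = (-126 - 7)*46 = -133*46 = -6118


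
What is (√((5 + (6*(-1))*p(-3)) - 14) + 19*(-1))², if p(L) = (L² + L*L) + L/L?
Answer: (19 - I*√123)² ≈ 238.0 - 421.44*I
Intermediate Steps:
p(L) = 1 + 2*L² (p(L) = (L² + L²) + 1 = 2*L² + 1 = 1 + 2*L²)
(√((5 + (6*(-1))*p(-3)) - 14) + 19*(-1))² = (√((5 + (6*(-1))*(1 + 2*(-3)²)) - 14) + 19*(-1))² = (√((5 - 6*(1 + 2*9)) - 14) - 19)² = (√((5 - 6*(1 + 18)) - 14) - 19)² = (√((5 - 6*19) - 14) - 19)² = (√((5 - 114) - 14) - 19)² = (√(-109 - 14) - 19)² = (√(-123) - 19)² = (I*√123 - 19)² = (-19 + I*√123)²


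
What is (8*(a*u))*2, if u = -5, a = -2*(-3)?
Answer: -480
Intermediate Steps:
a = 6
(8*(a*u))*2 = (8*(6*(-5)))*2 = (8*(-30))*2 = -240*2 = -480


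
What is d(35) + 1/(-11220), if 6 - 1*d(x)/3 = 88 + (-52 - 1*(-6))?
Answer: -1211761/11220 ≈ -108.00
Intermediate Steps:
d(x) = -108 (d(x) = 18 - 3*(88 + (-52 - 1*(-6))) = 18 - 3*(88 + (-52 + 6)) = 18 - 3*(88 - 46) = 18 - 3*42 = 18 - 126 = -108)
d(35) + 1/(-11220) = -108 + 1/(-11220) = -108 - 1/11220 = -1211761/11220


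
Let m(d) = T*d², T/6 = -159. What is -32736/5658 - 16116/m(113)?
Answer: -11074625678/1914545553 ≈ -5.7845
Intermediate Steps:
T = -954 (T = 6*(-159) = -954)
m(d) = -954*d²
-32736/5658 - 16116/m(113) = -32736/5658 - 16116/((-954*113²)) = -32736*1/5658 - 16116/((-954*12769)) = -5456/943 - 16116/(-12181626) = -5456/943 - 16116*(-1/12181626) = -5456/943 + 2686/2030271 = -11074625678/1914545553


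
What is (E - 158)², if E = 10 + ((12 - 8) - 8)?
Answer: 23104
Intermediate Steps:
E = 6 (E = 10 + (4 - 8) = 10 - 4 = 6)
(E - 158)² = (6 - 158)² = (-152)² = 23104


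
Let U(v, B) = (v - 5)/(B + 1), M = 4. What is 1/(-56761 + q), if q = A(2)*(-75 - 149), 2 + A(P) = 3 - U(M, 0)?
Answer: -1/57209 ≈ -1.7480e-5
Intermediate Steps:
U(v, B) = (-5 + v)/(1 + B)
A(P) = 2 (A(P) = -2 + (3 - (-5 + 4)/(1 + 0)) = -2 + (3 - (-1)/1) = -2 + (3 - (-1)) = -2 + (3 - 1*(-1)) = -2 + (3 + 1) = -2 + 4 = 2)
q = -448 (q = 2*(-75 - 149) = 2*(-224) = -448)
1/(-56761 + q) = 1/(-56761 - 448) = 1/(-57209) = -1/57209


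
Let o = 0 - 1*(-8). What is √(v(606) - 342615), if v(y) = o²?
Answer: 11*I*√2831 ≈ 585.28*I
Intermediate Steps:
o = 8 (o = 0 + 8 = 8)
v(y) = 64 (v(y) = 8² = 64)
√(v(606) - 342615) = √(64 - 342615) = √(-342551) = 11*I*√2831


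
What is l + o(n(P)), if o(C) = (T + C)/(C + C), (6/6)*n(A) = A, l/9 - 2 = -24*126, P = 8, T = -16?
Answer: -54397/2 ≈ -27199.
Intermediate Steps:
l = -27198 (l = 18 + 9*(-24*126) = 18 + 9*(-3024) = 18 - 27216 = -27198)
n(A) = A
o(C) = (-16 + C)/(2*C) (o(C) = (-16 + C)/(C + C) = (-16 + C)/((2*C)) = (-16 + C)*(1/(2*C)) = (-16 + C)/(2*C))
l + o(n(P)) = -27198 + (1/2)*(-16 + 8)/8 = -27198 + (1/2)*(1/8)*(-8) = -27198 - 1/2 = -54397/2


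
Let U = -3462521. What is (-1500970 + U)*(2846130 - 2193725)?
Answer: -3238206345855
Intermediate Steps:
(-1500970 + U)*(2846130 - 2193725) = (-1500970 - 3462521)*(2846130 - 2193725) = -4963491*652405 = -3238206345855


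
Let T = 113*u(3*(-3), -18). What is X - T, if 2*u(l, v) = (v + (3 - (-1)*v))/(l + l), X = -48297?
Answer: -580807/12 ≈ -48401.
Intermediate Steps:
u(l, v) = (3 + 2*v)/(4*l) (u(l, v) = ((v + (3 - (-1)*v))/(l + l))/2 = ((v + (3 + v))/((2*l)))/2 = ((3 + 2*v)*(1/(2*l)))/2 = ((3 + 2*v)/(2*l))/2 = (3 + 2*v)/(4*l))
T = 1243/12 (T = 113*((3 + 2*(-18))/(4*((3*(-3))))) = 113*((¼)*(3 - 36)/(-9)) = 113*((¼)*(-⅑)*(-33)) = 113*(11/12) = 1243/12 ≈ 103.58)
X - T = -48297 - 1*1243/12 = -48297 - 1243/12 = -580807/12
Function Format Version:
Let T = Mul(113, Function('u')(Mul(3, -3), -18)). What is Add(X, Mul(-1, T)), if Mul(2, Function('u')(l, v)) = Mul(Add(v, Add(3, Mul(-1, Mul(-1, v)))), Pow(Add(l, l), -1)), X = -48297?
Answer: Rational(-580807, 12) ≈ -48401.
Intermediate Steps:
Function('u')(l, v) = Mul(Rational(1, 4), Pow(l, -1), Add(3, Mul(2, v))) (Function('u')(l, v) = Mul(Rational(1, 2), Mul(Add(v, Add(3, Mul(-1, Mul(-1, v)))), Pow(Add(l, l), -1))) = Mul(Rational(1, 2), Mul(Add(v, Add(3, v)), Pow(Mul(2, l), -1))) = Mul(Rational(1, 2), Mul(Add(3, Mul(2, v)), Mul(Rational(1, 2), Pow(l, -1)))) = Mul(Rational(1, 2), Mul(Rational(1, 2), Pow(l, -1), Add(3, Mul(2, v)))) = Mul(Rational(1, 4), Pow(l, -1), Add(3, Mul(2, v))))
T = Rational(1243, 12) (T = Mul(113, Mul(Rational(1, 4), Pow(Mul(3, -3), -1), Add(3, Mul(2, -18)))) = Mul(113, Mul(Rational(1, 4), Pow(-9, -1), Add(3, -36))) = Mul(113, Mul(Rational(1, 4), Rational(-1, 9), -33)) = Mul(113, Rational(11, 12)) = Rational(1243, 12) ≈ 103.58)
Add(X, Mul(-1, T)) = Add(-48297, Mul(-1, Rational(1243, 12))) = Add(-48297, Rational(-1243, 12)) = Rational(-580807, 12)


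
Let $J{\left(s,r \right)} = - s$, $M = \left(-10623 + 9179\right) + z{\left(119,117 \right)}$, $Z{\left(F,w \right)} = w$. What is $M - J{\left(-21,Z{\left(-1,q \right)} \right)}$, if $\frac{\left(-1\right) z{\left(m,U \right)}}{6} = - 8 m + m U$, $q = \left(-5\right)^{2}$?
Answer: $-79291$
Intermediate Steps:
$q = 25$
$z{\left(m,U \right)} = 48 m - 6 U m$ ($z{\left(m,U \right)} = - 6 \left(- 8 m + m U\right) = - 6 \left(- 8 m + U m\right) = 48 m - 6 U m$)
$M = -79270$ ($M = \left(-10623 + 9179\right) + 6 \cdot 119 \left(8 - 117\right) = -1444 + 6 \cdot 119 \left(8 - 117\right) = -1444 + 6 \cdot 119 \left(-109\right) = -1444 - 77826 = -79270$)
$M - J{\left(-21,Z{\left(-1,q \right)} \right)} = -79270 - \left(-1\right) \left(-21\right) = -79270 - 21 = -79291$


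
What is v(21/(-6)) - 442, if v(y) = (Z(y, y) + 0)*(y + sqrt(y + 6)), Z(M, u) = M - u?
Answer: -442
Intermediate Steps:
v(y) = 0 (v(y) = ((y - y) + 0)*(y + sqrt(y + 6)) = (0 + 0)*(y + sqrt(6 + y)) = 0*(y + sqrt(6 + y)) = 0)
v(21/(-6)) - 442 = 0 - 442 = -442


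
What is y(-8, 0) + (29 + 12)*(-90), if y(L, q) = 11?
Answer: -3679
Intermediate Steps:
y(-8, 0) + (29 + 12)*(-90) = 11 + (29 + 12)*(-90) = 11 + 41*(-90) = 11 - 3690 = -3679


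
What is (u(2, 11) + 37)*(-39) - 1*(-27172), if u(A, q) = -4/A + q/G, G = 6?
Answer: 51471/2 ≈ 25736.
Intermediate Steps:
u(A, q) = -4/A + q/6
(u(2, 11) + 37)*(-39) - 1*(-27172) = ((-4/2 + (1/6)*11) + 37)*(-39) - 1*(-27172) = ((-4*1/2 + 11/6) + 37)*(-39) + 27172 = ((-2 + 11/6) + 37)*(-39) + 27172 = (-1/6 + 37)*(-39) + 27172 = (221/6)*(-39) + 27172 = -2873/2 + 27172 = 51471/2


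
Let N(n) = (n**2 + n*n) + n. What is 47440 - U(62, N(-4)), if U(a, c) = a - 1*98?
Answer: 47476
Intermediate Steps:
N(n) = n + 2*n**2 (N(n) = (n**2 + n**2) + n = 2*n**2 + n = n + 2*n**2)
U(a, c) = -98 + a (U(a, c) = a - 98 = -98 + a)
47440 - U(62, N(-4)) = 47440 - (-98 + 62) = 47440 - 1*(-36) = 47440 + 36 = 47476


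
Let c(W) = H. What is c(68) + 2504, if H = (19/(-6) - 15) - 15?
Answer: 14825/6 ≈ 2470.8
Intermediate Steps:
H = -199/6 (H = (19*(-⅙) - 15) - 15 = (-19/6 - 15) - 15 = -109/6 - 15 = -199/6 ≈ -33.167)
c(W) = -199/6
c(68) + 2504 = -199/6 + 2504 = 14825/6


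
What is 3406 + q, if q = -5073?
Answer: -1667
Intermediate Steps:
3406 + q = 3406 - 5073 = -1667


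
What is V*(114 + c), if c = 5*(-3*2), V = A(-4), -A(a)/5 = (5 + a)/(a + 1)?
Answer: 140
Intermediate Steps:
A(a) = -5*(5 + a)/(1 + a) (A(a) = -5*(5 + a)/(a + 1) = -5*(5 + a)/(1 + a))
V = 5/3 (V = 5*(-5 - 1*(-4))/(1 - 4) = 5*(-5 + 4)/(-3) = 5*(-⅓)*(-1) = 5/3 ≈ 1.6667)
c = -30 (c = 5*(-6) = -30)
V*(114 + c) = 5*(114 - 30)/3 = (5/3)*84 = 140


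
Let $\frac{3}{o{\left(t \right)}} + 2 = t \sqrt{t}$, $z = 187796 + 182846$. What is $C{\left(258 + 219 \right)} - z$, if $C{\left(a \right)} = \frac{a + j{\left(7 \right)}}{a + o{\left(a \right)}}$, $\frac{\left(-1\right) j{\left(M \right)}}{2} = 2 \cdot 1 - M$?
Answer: $- \frac{3050872504675856353}{8231341587252} - \frac{232299 \sqrt{53}}{2743780529084} \approx -3.7064 \cdot 10^{5}$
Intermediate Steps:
$j{\left(M \right)} = -4 + 2 M$ ($j{\left(M \right)} = - 2 \left(2 \cdot 1 - M\right) = - 2 \left(2 - M\right) = -4 + 2 M$)
$z = 370642$
$o{\left(t \right)} = \frac{3}{-2 + t^{\frac{3}{2}}}$ ($o{\left(t \right)} = \frac{3}{-2 + t \sqrt{t}} = \frac{3}{-2 + t^{\frac{3}{2}}}$)
$C{\left(a \right)} = \frac{10 + a}{a + \frac{3}{-2 + a^{\frac{3}{2}}}}$ ($C{\left(a \right)} = \frac{a + \left(-4 + 2 \cdot 7\right)}{a + \frac{3}{-2 + a^{\frac{3}{2}}}} = \frac{a + \left(-4 + 14\right)}{a + \frac{3}{-2 + a^{\frac{3}{2}}}} = \frac{a + 10}{a + \frac{3}{-2 + a^{\frac{3}{2}}}} = \frac{10 + a}{a + \frac{3}{-2 + a^{\frac{3}{2}}}}$)
$C{\left(258 + 219 \right)} - z = \frac{\left(-2 + \left(258 + 219\right)^{\frac{3}{2}}\right) \left(10 + \left(258 + 219\right)\right)}{3 + \left(258 + 219\right) \left(-2 + \left(258 + 219\right)^{\frac{3}{2}}\right)} - 370642 = \frac{\left(-2 + 477^{\frac{3}{2}}\right) \left(10 + 477\right)}{3 + 477 \left(-2 + 477^{\frac{3}{2}}\right)} - 370642 = \frac{1}{3 + 477 \left(-2 + 1431 \sqrt{53}\right)} \left(-2 + 1431 \sqrt{53}\right) 487 - 370642 = \frac{1}{3 - \left(954 - 682587 \sqrt{53}\right)} \left(-2 + 1431 \sqrt{53}\right) 487 - 370642 = \frac{1}{-951 + 682587 \sqrt{53}} \left(-2 + 1431 \sqrt{53}\right) 487 - 370642 = \frac{487 \left(-2 + 1431 \sqrt{53}\right)}{-951 + 682587 \sqrt{53}} - 370642 = -370642 + \frac{487 \left(-2 + 1431 \sqrt{53}\right)}{-951 + 682587 \sqrt{53}}$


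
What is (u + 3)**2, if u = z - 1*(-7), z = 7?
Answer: 289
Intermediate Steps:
u = 14 (u = 7 - 1*(-7) = 7 + 7 = 14)
(u + 3)**2 = (14 + 3)**2 = 17**2 = 289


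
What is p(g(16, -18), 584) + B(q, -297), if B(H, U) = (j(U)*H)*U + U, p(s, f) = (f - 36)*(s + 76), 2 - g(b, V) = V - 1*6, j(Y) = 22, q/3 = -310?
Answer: 6132219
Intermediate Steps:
q = -930 (q = 3*(-310) = -930)
g(b, V) = 8 - V (g(b, V) = 2 - (V - 1*6) = 2 - (V - 6) = 2 - (-6 + V) = 2 + (6 - V) = 8 - V)
p(s, f) = (-36 + f)*(76 + s)
B(H, U) = U + 22*H*U (B(H, U) = (22*H)*U + U = 22*H*U + U = U + 22*H*U)
p(g(16, -18), 584) + B(q, -297) = (-2736 - 36*(8 - 1*(-18)) + 76*584 + 584*(8 - 1*(-18))) - 297*(1 + 22*(-930)) = (-2736 - 36*(8 + 18) + 44384 + 584*(8 + 18)) - 297*(1 - 20460) = (-2736 - 36*26 + 44384 + 584*26) - 297*(-20459) = (-2736 - 936 + 44384 + 15184) + 6076323 = 55896 + 6076323 = 6132219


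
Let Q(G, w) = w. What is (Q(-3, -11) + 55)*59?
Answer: 2596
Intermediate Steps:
(Q(-3, -11) + 55)*59 = (-11 + 55)*59 = 44*59 = 2596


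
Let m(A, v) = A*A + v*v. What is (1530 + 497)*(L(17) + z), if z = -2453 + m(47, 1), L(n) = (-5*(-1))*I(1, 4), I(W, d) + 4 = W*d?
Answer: -492561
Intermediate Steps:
I(W, d) = -4 + W*d
L(n) = 0 (L(n) = (-5*(-1))*(-4 + 1*4) = 5*(-4 + 4) = 5*0 = 0)
m(A, v) = A² + v²
z = -243 (z = -2453 + (47² + 1²) = -2453 + (2209 + 1) = -2453 + 2210 = -243)
(1530 + 497)*(L(17) + z) = (1530 + 497)*(0 - 243) = 2027*(-243) = -492561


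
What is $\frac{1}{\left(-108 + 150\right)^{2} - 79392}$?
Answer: $- \frac{1}{77628} \approx -1.2882 \cdot 10^{-5}$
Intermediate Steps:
$\frac{1}{\left(-108 + 150\right)^{2} - 79392} = \frac{1}{42^{2} - 79392} = \frac{1}{1764 - 79392} = \frac{1}{-77628} = - \frac{1}{77628}$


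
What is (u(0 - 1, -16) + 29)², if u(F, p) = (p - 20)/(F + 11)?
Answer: 16129/25 ≈ 645.16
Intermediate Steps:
u(F, p) = (-20 + p)/(11 + F)
(u(0 - 1, -16) + 29)² = ((-20 - 16)/(11 + (0 - 1)) + 29)² = (-36/(11 - 1) + 29)² = (-36/10 + 29)² = ((⅒)*(-36) + 29)² = (-18/5 + 29)² = (127/5)² = 16129/25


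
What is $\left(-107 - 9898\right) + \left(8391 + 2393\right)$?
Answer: $779$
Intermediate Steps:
$\left(-107 - 9898\right) + \left(8391 + 2393\right) = -10005 + 10784 = 779$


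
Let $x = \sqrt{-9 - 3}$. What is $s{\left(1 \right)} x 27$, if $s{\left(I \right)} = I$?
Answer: $54 i \sqrt{3} \approx 93.531 i$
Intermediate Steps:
$x = 2 i \sqrt{3}$ ($x = \sqrt{-12} = 2 i \sqrt{3} \approx 3.4641 i$)
$s{\left(1 \right)} x 27 = 1 \cdot 2 i \sqrt{3} \cdot 27 = 2 i \sqrt{3} \cdot 27 = 54 i \sqrt{3}$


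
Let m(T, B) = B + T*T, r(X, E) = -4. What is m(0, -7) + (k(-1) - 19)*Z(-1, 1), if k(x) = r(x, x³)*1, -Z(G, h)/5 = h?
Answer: 108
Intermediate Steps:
Z(G, h) = -5*h
m(T, B) = B + T²
k(x) = -4 (k(x) = -4*1 = -4)
m(0, -7) + (k(-1) - 19)*Z(-1, 1) = (-7 + 0²) + (-4 - 19)*(-5*1) = (-7 + 0) - 23*(-5) = -7 + 115 = 108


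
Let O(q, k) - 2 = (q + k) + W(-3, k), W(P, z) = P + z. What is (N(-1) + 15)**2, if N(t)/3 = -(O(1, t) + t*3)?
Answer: 900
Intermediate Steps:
O(q, k) = -1 + q + 2*k (O(q, k) = 2 + ((q + k) + (-3 + k)) = 2 + ((k + q) + (-3 + k)) = 2 + (-3 + q + 2*k) = -1 + q + 2*k)
N(t) = -15*t (N(t) = 3*(-((-1 + 1 + 2*t) + t*3)) = 3*(-(2*t + 3*t)) = 3*(-5*t) = -15*t)
(N(-1) + 15)**2 = (-15*(-1) + 15)**2 = (15 + 15)**2 = 30**2 = 900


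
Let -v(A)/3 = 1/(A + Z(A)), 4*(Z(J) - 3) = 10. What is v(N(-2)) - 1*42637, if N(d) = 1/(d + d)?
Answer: -298463/7 ≈ -42638.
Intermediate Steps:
Z(J) = 11/2 (Z(J) = 3 + (¼)*10 = 3 + 5/2 = 11/2)
N(d) = 1/(2*d)
v(A) = -3/(11/2 + A) (v(A) = -3/(A + 11/2) = -3/(11/2 + A))
v(N(-2)) - 1*42637 = -6/(11 + 2*((½)/(-2))) - 1*42637 = -6/(11 + 2*((½)*(-½))) - 42637 = -6/(11 + 2*(-¼)) - 42637 = -6/(11 - ½) - 42637 = -6/21/2 - 42637 = -6*2/21 - 42637 = -4/7 - 42637 = -298463/7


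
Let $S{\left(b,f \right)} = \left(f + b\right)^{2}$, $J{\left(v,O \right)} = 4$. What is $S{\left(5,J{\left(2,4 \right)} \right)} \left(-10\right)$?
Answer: $-810$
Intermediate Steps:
$S{\left(b,f \right)} = \left(b + f\right)^{2}$
$S{\left(5,J{\left(2,4 \right)} \right)} \left(-10\right) = \left(5 + 4\right)^{2} \left(-10\right) = 9^{2} \left(-10\right) = 81 \left(-10\right) = -810$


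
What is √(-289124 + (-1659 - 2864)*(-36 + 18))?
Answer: I*√207710 ≈ 455.75*I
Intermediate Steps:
√(-289124 + (-1659 - 2864)*(-36 + 18)) = √(-289124 - 4523*(-18)) = √(-289124 + 81414) = √(-207710) = I*√207710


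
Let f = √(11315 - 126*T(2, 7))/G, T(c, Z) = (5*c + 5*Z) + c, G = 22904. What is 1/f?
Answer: 22904*√5393/5393 ≈ 311.89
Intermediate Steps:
T(c, Z) = 5*Z + 6*c (T(c, Z) = (5*Z + 5*c) + c = 5*Z + 6*c)
f = √5393/22904 (f = √(11315 - 126*(5*7 + 6*2))/22904 = √(11315 - 126*(35 + 12))*(1/22904) = √(11315 - 126*47)*(1/22904) = √(11315 - 5922)*(1/22904) = √5393*(1/22904) = √5393/22904 ≈ 0.0032063)
1/f = 1/(√5393/22904) = 22904*√5393/5393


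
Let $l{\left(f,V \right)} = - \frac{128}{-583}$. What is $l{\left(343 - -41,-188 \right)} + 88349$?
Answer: $\frac{51507595}{583} \approx 88349.0$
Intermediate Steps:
$l{\left(f,V \right)} = \frac{128}{583}$ ($l{\left(f,V \right)} = \left(-128\right) \left(- \frac{1}{583}\right) = \frac{128}{583}$)
$l{\left(343 - -41,-188 \right)} + 88349 = \frac{128}{583} + 88349 = \frac{51507595}{583}$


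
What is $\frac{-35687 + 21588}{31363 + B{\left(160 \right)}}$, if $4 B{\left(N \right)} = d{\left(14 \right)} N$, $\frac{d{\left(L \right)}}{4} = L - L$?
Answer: $- \frac{14099}{31363} \approx -0.44954$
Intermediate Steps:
$d{\left(L \right)} = 0$ ($d{\left(L \right)} = 4 \left(L - L\right) = 4 \cdot 0 = 0$)
$B{\left(N \right)} = 0$ ($B{\left(N \right)} = \frac{0 N}{4} = \frac{1}{4} \cdot 0 = 0$)
$\frac{-35687 + 21588}{31363 + B{\left(160 \right)}} = \frac{-35687 + 21588}{31363 + 0} = - \frac{14099}{31363}$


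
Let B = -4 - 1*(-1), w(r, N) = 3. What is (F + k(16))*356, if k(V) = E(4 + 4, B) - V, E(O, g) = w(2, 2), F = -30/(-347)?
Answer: -1595236/347 ≈ -4597.2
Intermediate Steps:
F = 30/347 (F = -30*(-1/347) = 30/347 ≈ 0.086455)
B = -3 (B = -4 + 1 = -3)
E(O, g) = 3
k(V) = 3 - V
(F + k(16))*356 = (30/347 + (3 - 1*16))*356 = (30/347 + (3 - 16))*356 = (30/347 - 13)*356 = -4481/347*356 = -1595236/347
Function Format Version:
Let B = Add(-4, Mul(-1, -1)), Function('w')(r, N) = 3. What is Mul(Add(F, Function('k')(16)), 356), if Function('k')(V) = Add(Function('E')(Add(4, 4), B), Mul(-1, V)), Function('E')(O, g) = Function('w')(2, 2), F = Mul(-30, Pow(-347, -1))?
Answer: Rational(-1595236, 347) ≈ -4597.2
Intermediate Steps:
F = Rational(30, 347) (F = Mul(-30, Rational(-1, 347)) = Rational(30, 347) ≈ 0.086455)
B = -3 (B = Add(-4, 1) = -3)
Function('E')(O, g) = 3
Function('k')(V) = Add(3, Mul(-1, V))
Mul(Add(F, Function('k')(16)), 356) = Mul(Add(Rational(30, 347), Add(3, Mul(-1, 16))), 356) = Mul(Add(Rational(30, 347), Add(3, -16)), 356) = Mul(Add(Rational(30, 347), -13), 356) = Mul(Rational(-4481, 347), 356) = Rational(-1595236, 347)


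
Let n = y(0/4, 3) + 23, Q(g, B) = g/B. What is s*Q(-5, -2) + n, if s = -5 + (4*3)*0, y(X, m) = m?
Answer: 27/2 ≈ 13.500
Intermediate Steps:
n = 26 (n = 3 + 23 = 26)
s = -5 (s = -5 + 12*0 = -5 + 0 = -5)
s*Q(-5, -2) + n = -(-25)/(-2) + 26 = -(-25)*(-1)/2 + 26 = -5*5/2 + 26 = -25/2 + 26 = 27/2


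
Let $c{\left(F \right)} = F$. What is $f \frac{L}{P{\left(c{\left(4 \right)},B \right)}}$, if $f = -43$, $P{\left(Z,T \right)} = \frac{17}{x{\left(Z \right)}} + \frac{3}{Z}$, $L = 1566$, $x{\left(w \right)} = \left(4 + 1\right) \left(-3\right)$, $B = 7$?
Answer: $\frac{4040280}{23} \approx 1.7566 \cdot 10^{5}$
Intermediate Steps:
$x{\left(w \right)} = -15$ ($x{\left(w \right)} = 5 \left(-3\right) = -15$)
$P{\left(Z,T \right)} = - \frac{17}{15} + \frac{3}{Z}$ ($P{\left(Z,T \right)} = \frac{17}{-15} + \frac{3}{Z} = 17 \left(- \frac{1}{15}\right) + \frac{3}{Z} = - \frac{17}{15} + \frac{3}{Z}$)
$f \frac{L}{P{\left(c{\left(4 \right)},B \right)}} = - 43 \frac{1566}{- \frac{17}{15} + \frac{3}{4}} = - 43 \frac{1566}{- \frac{23}{60}} = - 43 \cdot 1566 \left(- \frac{60}{23}\right) = \left(-43\right) \left(- \frac{93960}{23}\right) = \frac{4040280}{23}$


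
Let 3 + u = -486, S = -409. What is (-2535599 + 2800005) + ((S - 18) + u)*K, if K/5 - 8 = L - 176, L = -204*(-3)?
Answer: -1769114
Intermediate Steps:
L = 612 (L = -51*(-12) = 612)
u = -489 (u = -3 - 486 = -489)
K = 2220 (K = 40 + 5*(612 - 176) = 40 + 5*436 = 40 + 2180 = 2220)
(-2535599 + 2800005) + ((S - 18) + u)*K = (-2535599 + 2800005) + ((-409 - 18) - 489)*2220 = 264406 + (-427 - 489)*2220 = 264406 - 916*2220 = 264406 - 2033520 = -1769114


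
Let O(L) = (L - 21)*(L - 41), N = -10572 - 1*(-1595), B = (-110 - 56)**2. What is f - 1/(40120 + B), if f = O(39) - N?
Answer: 605091115/67676 ≈ 8941.0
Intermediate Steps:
B = 27556 (B = (-166)**2 = 27556)
N = -8977 (N = -10572 + 1595 = -8977)
O(L) = (-41 + L)*(-21 + L) (O(L) = (-21 + L)*(-41 + L) = (-41 + L)*(-21 + L))
f = 8941 (f = (861 + 39**2 - 62*39) - 1*(-8977) = (861 + 1521 - 2418) + 8977 = -36 + 8977 = 8941)
f - 1/(40120 + B) = 8941 - 1/(40120 + 27556) = 8941 - 1/67676 = 605091115/67676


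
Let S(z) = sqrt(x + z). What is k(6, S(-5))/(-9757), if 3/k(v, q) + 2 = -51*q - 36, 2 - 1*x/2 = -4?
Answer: -114/163556591 + 153*sqrt(7)/163556591 ≈ 1.7780e-6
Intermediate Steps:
x = 12 (x = 4 - 2*(-4) = 4 + 8 = 12)
S(z) = sqrt(12 + z)
k(v, q) = 3/(-38 - 51*q) (k(v, q) = 3/(-2 + (-51*q - 36)) = 3/(-2 + (-36 - 51*q)) = 3/(-38 - 51*q))
k(6, S(-5))/(-9757) = -3/(38 + 51*sqrt(12 - 5))/(-9757) = -3/(38 + 51*sqrt(7))*(-1/9757) = 3/(9757*(38 + 51*sqrt(7)))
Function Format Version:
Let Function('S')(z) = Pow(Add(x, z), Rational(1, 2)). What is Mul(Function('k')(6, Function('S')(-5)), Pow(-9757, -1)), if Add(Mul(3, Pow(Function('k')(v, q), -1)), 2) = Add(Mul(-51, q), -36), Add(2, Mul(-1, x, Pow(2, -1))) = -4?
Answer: Add(Rational(-114, 163556591), Mul(Rational(153, 163556591), Pow(7, Rational(1, 2)))) ≈ 1.7780e-6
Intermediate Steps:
x = 12 (x = Add(4, Mul(-2, -4)) = Add(4, 8) = 12)
Function('S')(z) = Pow(Add(12, z), Rational(1, 2))
Function('k')(v, q) = Mul(3, Pow(Add(-38, Mul(-51, q)), -1)) (Function('k')(v, q) = Mul(3, Pow(Add(-2, Add(Mul(-51, q), -36)), -1)) = Mul(3, Pow(Add(-2, Add(-36, Mul(-51, q))), -1)) = Mul(3, Pow(Add(-38, Mul(-51, q)), -1)))
Mul(Function('k')(6, Function('S')(-5)), Pow(-9757, -1)) = Mul(Mul(-3, Pow(Add(38, Mul(51, Pow(Add(12, -5), Rational(1, 2)))), -1)), Pow(-9757, -1)) = Mul(Mul(-3, Pow(Add(38, Mul(51, Pow(7, Rational(1, 2)))), -1)), Rational(-1, 9757)) = Mul(Rational(3, 9757), Pow(Add(38, Mul(51, Pow(7, Rational(1, 2)))), -1))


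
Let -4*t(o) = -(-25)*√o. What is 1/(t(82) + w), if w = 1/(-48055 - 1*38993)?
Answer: 87048/24271213004999 - 47358464400*√82/24271213004999 ≈ -0.017669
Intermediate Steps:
t(o) = -25*√o/4 (t(o) = -(-25)*(-√o)/4 = -25*√o/4)
w = -1/87048 (w = 1/(-48055 - 38993) = 1/(-87048) = -1/87048 ≈ -1.1488e-5)
1/(t(82) + w) = 1/(-25*√82/4 - 1/87048) = 1/(-1/87048 - 25*√82/4)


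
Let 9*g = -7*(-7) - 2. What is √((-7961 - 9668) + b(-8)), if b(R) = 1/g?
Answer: I*√38942038/47 ≈ 132.77*I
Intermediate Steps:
g = 47/9 (g = (-7*(-7) - 2)/9 = (49 - 2)/9 = (⅑)*47 = 47/9 ≈ 5.2222)
b(R) = 9/47 (b(R) = 1/(47/9) = 9/47)
√((-7961 - 9668) + b(-8)) = √((-7961 - 9668) + 9/47) = √(-17629 + 9/47) = √(-828554/47) = I*√38942038/47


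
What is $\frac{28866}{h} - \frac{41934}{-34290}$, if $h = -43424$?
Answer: $\frac{69260573}{124084080} \approx 0.55817$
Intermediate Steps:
$\frac{28866}{h} - \frac{41934}{-34290} = \frac{28866}{-43424} - \frac{41934}{-34290} = 28866 \left(- \frac{1}{43424}\right) - - \frac{6989}{5715} = - \frac{14433}{21712} + \frac{6989}{5715} = \frac{69260573}{124084080}$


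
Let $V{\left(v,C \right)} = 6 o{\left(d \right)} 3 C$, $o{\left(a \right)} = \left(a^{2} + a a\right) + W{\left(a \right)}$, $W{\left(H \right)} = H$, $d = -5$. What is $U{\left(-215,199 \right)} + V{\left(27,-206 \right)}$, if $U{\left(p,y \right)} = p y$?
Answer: $-209645$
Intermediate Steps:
$o{\left(a \right)} = a + 2 a^{2}$ ($o{\left(a \right)} = \left(a^{2} + a a\right) + a = \left(a^{2} + a^{2}\right) + a = 2 a^{2} + a = a + 2 a^{2}$)
$V{\left(v,C \right)} = 810 C$ ($V{\left(v,C \right)} = 6 \left(- 5 \left(1 + 2 \left(-5\right)\right)\right) 3 C = 6 \left(- 5 \left(1 - 10\right)\right) 3 C = 6 \left(\left(-5\right) \left(-9\right)\right) 3 C = 6 \cdot 45 \cdot 3 C = 270 \cdot 3 C = 810 C$)
$U{\left(-215,199 \right)} + V{\left(27,-206 \right)} = \left(-215\right) 199 + 810 \left(-206\right) = -42785 - 166860 = -209645$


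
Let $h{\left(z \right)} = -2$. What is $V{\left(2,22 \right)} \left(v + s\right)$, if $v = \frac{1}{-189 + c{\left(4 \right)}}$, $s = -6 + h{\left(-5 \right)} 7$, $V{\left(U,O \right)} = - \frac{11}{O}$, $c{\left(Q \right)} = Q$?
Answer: $\frac{3701}{370} \approx 10.003$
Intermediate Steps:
$s = -20$ ($s = -6 - 14 = -20$)
$v = - \frac{1}{185}$ ($v = \frac{1}{-189 + 4} = \frac{1}{-185} = - \frac{1}{185} \approx -0.0054054$)
$V{\left(2,22 \right)} \left(v + s\right) = - \frac{11}{22} \left(- \frac{1}{185} - 20\right) = \left(-11\right) \frac{1}{22} \left(- \frac{3701}{185}\right) = \left(- \frac{1}{2}\right) \left(- \frac{3701}{185}\right) = \frac{3701}{370}$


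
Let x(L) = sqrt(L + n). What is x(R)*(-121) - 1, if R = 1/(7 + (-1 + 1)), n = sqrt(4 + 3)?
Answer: -1 - 121*sqrt(7 + 49*sqrt(7))/7 ≈ -203.06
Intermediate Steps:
n = sqrt(7) ≈ 2.6458
R = 1/7 (R = 1/(7 + 0) = 1/7 ≈ 0.14286)
x(L) = sqrt(L + sqrt(7))
x(R)*(-121) - 1 = sqrt(1/7 + sqrt(7))*(-121) - 1 = -121*sqrt(1/7 + sqrt(7)) - 1 = -1 - 121*sqrt(1/7 + sqrt(7))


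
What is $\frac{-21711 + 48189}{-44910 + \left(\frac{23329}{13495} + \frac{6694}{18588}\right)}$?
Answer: $- \frac{3320937749340}{5632463834809} \approx -0.58961$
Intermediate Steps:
$\frac{-21711 + 48189}{-44910 + \left(\frac{23329}{13495} + \frac{6694}{18588}\right)} = \frac{26478}{-44910 + \left(23329 \cdot \frac{1}{13495} + 6694 \cdot \frac{1}{18588}\right)} = \frac{26478}{-44910 + \left(\frac{23329}{13495} + \frac{3347}{9294}\right)} = \frac{26478}{-44910 + \frac{261987491}{125422530}} = \frac{26478}{- \frac{5632463834809}{125422530}} = 26478 \left(- \frac{125422530}{5632463834809}\right) = - \frac{3320937749340}{5632463834809}$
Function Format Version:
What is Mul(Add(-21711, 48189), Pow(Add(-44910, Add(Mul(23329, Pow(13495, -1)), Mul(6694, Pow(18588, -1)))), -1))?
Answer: Rational(-3320937749340, 5632463834809) ≈ -0.58961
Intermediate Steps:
Mul(Add(-21711, 48189), Pow(Add(-44910, Add(Mul(23329, Pow(13495, -1)), Mul(6694, Pow(18588, -1)))), -1)) = Mul(26478, Pow(Add(-44910, Add(Mul(23329, Rational(1, 13495)), Mul(6694, Rational(1, 18588)))), -1)) = Mul(26478, Pow(Add(-44910, Add(Rational(23329, 13495), Rational(3347, 9294))), -1)) = Mul(26478, Pow(Add(-44910, Rational(261987491, 125422530)), -1)) = Mul(26478, Pow(Rational(-5632463834809, 125422530), -1)) = Mul(26478, Rational(-125422530, 5632463834809)) = Rational(-3320937749340, 5632463834809)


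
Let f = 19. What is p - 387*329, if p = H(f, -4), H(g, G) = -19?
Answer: -127342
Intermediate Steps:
p = -19
p - 387*329 = -19 - 387*329 = -19 - 127323 = -127342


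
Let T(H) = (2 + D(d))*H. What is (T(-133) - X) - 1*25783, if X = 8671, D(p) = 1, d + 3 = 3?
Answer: -34853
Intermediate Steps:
d = 0 (d = -3 + 3 = 0)
T(H) = 3*H (T(H) = (2 + 1)*H = 3*H)
(T(-133) - X) - 1*25783 = (3*(-133) - 1*8671) - 1*25783 = (-399 - 8671) - 25783 = -9070 - 25783 = -34853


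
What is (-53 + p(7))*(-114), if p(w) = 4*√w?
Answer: 6042 - 456*√7 ≈ 4835.5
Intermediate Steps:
(-53 + p(7))*(-114) = (-53 + 4*√7)*(-114) = 6042 - 456*√7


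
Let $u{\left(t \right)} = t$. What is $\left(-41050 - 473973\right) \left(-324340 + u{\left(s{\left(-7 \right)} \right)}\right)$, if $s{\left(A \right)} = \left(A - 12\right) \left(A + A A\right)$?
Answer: $167453548174$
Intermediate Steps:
$s{\left(A \right)} = \left(-12 + A\right) \left(A + A^{2}\right)$
$\left(-41050 - 473973\right) \left(-324340 + u{\left(s{\left(-7 \right)} \right)}\right) = \left(-41050 - 473973\right) \left(-324340 - 7 \left(-12 + \left(-7\right)^{2} - -77\right)\right) = - 515023 \left(-324340 - 7 \left(-12 + 49 + 77\right)\right) = - 515023 \left(-324340 - 798\right) = \left(-515023\right) \left(-325138\right) = 167453548174$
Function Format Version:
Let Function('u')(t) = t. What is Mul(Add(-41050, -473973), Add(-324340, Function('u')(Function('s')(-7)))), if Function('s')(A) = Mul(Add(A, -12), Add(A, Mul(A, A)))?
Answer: 167453548174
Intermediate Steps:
Function('s')(A) = Mul(Add(-12, A), Add(A, Pow(A, 2)))
Mul(Add(-41050, -473973), Add(-324340, Function('u')(Function('s')(-7)))) = Mul(Add(-41050, -473973), Add(-324340, Mul(-7, Add(-12, Pow(-7, 2), Mul(-11, -7))))) = Mul(-515023, Add(-324340, Mul(-7, Add(-12, 49, 77)))) = Mul(-515023, Add(-324340, Mul(-7, 114))) = Mul(-515023, Add(-324340, -798)) = Mul(-515023, -325138) = 167453548174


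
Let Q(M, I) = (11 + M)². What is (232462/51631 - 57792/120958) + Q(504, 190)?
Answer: 828201831155947/3122591249 ≈ 2.6523e+5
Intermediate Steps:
(232462/51631 - 57792/120958) + Q(504, 190) = (232462/51631 - 57792/120958) + (11 + 504)² = (232462*(1/51631) - 57792*1/120958) + 515² = (232462/51631 - 28896/60479) + 265225 = 12567139922/3122591249 + 265225 = 828201831155947/3122591249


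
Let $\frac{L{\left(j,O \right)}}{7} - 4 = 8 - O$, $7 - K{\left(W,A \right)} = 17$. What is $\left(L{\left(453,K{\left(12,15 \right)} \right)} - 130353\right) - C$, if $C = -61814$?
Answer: $-68385$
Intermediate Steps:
$K{\left(W,A \right)} = -10$ ($K{\left(W,A \right)} = 7 - 17 = -10$)
$L{\left(j,O \right)} = 84 - 7 O$ ($L{\left(j,O \right)} = 28 + 7 \left(8 - O\right) = 28 - \left(-56 + 7 O\right) = 84 - 7 O$)
$\left(L{\left(453,K{\left(12,15 \right)} \right)} - 130353\right) - C = \left(\left(84 - -70\right) - 130353\right) - -61814 = \left(\left(84 + 70\right) - 130353\right) + 61814 = \left(154 - 130353\right) + 61814 = -130199 + 61814 = -68385$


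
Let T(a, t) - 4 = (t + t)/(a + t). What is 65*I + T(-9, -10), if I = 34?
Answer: 42086/19 ≈ 2215.1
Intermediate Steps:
T(a, t) = 4 + 2*t/(a + t) (T(a, t) = 4 + (t + t)/(a + t) = 4 + (2*t)/(a + t) = 4 + 2*t/(a + t))
65*I + T(-9, -10) = 65*34 + 2*(2*(-9) + 3*(-10))/(-9 - 10) = 2210 + 2*(-18 - 30)/(-19) = 2210 + 2*(-1/19)*(-48) = 2210 + 96/19 = 42086/19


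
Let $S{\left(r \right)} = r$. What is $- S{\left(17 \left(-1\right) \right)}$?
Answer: $17$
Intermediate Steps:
$- S{\left(17 \left(-1\right) \right)} = - 17 \left(-1\right) = \left(-1\right) \left(-17\right) = 17$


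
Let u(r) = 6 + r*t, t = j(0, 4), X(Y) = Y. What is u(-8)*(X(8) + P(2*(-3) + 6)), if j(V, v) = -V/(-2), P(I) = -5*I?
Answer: 48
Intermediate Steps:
j(V, v) = V/2 (j(V, v) = -V*(-1/2) = V/2)
t = 0 (t = (1/2)*0 = 0)
u(r) = 6 (u(r) = 6 + r*0 = 6 + 0 = 6)
u(-8)*(X(8) + P(2*(-3) + 6)) = 6*(8 - 5*(2*(-3) + 6)) = 6*(8 - 5*(-6 + 6)) = 6*(8 - 5*0) = 6*(8 + 0) = 6*8 = 48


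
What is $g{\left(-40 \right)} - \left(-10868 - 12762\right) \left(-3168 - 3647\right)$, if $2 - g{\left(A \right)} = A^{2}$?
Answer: $-161040048$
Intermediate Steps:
$g{\left(A \right)} = 2 - A^{2}$
$g{\left(-40 \right)} - \left(-10868 - 12762\right) \left(-3168 - 3647\right) = \left(2 - \left(-40\right)^{2}\right) - \left(-10868 - 12762\right) \left(-3168 - 3647\right) = \left(2 - 1600\right) - \left(-23630\right) \left(-6815\right) = \left(2 - 1600\right) - 161038450 = -1598 - 161038450 = -161040048$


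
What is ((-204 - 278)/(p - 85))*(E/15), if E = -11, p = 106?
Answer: 5302/315 ≈ 16.832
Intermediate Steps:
((-204 - 278)/(p - 85))*(E/15) = ((-204 - 278)/(106 - 85))*(-11/15) = (-482/21)*(-11*1/15) = -482*1/21*(-11/15) = -482/21*(-11/15) = 5302/315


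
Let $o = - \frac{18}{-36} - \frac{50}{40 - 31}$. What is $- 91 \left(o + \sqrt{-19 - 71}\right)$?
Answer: $\frac{8281}{18} - 273 i \sqrt{10} \approx 460.06 - 863.3 i$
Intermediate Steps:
$o = - \frac{91}{18}$ ($o = \left(-18\right) \left(- \frac{1}{36}\right) - \frac{50}{40 - 31} = \frac{1}{2} - \frac{50}{9} = - \frac{91}{18} \approx -5.0556$)
$- 91 \left(o + \sqrt{-19 - 71}\right) = - 91 \left(- \frac{91}{18} + \sqrt{-19 - 71}\right) = - 91 \left(- \frac{91}{18} + \sqrt{-90}\right) = - 91 \left(- \frac{91}{18} + 3 i \sqrt{10}\right) = \frac{8281}{18} - 273 i \sqrt{10}$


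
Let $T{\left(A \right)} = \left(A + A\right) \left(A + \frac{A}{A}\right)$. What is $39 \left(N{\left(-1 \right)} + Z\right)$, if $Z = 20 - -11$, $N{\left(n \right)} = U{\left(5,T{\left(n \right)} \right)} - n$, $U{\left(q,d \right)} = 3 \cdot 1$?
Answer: $1365$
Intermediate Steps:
$T{\left(A \right)} = 2 A \left(1 + A\right)$ ($T{\left(A \right)} = 2 A \left(A + 1\right) = 2 A \left(1 + A\right)$)
$U{\left(q,d \right)} = 3$
$N{\left(n \right)} = 3 - n$
$Z = 31$ ($Z = 20 + 11 = 31$)
$39 \left(N{\left(-1 \right)} + Z\right) = 39 \left(\left(3 - -1\right) + 31\right) = 39 \left(\left(3 + 1\right) + 31\right) = 39 \left(4 + 31\right) = 39 \cdot 35 = 1365$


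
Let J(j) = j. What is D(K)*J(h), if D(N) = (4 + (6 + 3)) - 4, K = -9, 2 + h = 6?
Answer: 36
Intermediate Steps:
h = 4 (h = -2 + 6 = 4)
D(N) = 9 (D(N) = (4 + 9) - 4 = 13 - 4 = 9)
D(K)*J(h) = 9*4 = 36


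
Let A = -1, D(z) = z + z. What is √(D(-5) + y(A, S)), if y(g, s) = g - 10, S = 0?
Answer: I*√21 ≈ 4.5826*I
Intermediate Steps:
D(z) = 2*z
y(g, s) = -10 + g
√(D(-5) + y(A, S)) = √(2*(-5) + (-10 - 1)) = √(-10 - 11) = √(-21) = I*√21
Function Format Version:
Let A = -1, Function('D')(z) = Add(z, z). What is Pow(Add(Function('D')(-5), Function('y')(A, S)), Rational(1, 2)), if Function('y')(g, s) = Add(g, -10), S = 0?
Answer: Mul(I, Pow(21, Rational(1, 2))) ≈ Mul(4.5826, I)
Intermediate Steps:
Function('D')(z) = Mul(2, z)
Function('y')(g, s) = Add(-10, g)
Pow(Add(Function('D')(-5), Function('y')(A, S)), Rational(1, 2)) = Pow(Add(Mul(2, -5), Add(-10, -1)), Rational(1, 2)) = Pow(Add(-10, -11), Rational(1, 2)) = Pow(-21, Rational(1, 2)) = Mul(I, Pow(21, Rational(1, 2)))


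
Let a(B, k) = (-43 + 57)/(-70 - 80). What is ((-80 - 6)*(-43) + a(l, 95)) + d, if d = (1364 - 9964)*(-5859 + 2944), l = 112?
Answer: 1880452343/75 ≈ 2.5073e+7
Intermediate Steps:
d = 25069000 (d = -8600*(-2915) = 25069000)
a(B, k) = -7/75 (a(B, k) = 14/(-150) = 14*(-1/150) = -7/75)
((-80 - 6)*(-43) + a(l, 95)) + d = ((-80 - 6)*(-43) - 7/75) + 25069000 = (-86*(-43) - 7/75) + 25069000 = (3698 - 7/75) + 25069000 = 277343/75 + 25069000 = 1880452343/75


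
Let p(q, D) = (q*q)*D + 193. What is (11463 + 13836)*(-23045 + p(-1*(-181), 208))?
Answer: 171816539364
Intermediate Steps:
p(q, D) = 193 + D*q² (p(q, D) = q²*D + 193 = D*q² + 193 = 193 + D*q²)
(11463 + 13836)*(-23045 + p(-1*(-181), 208)) = (11463 + 13836)*(-23045 + (193 + 208*(-1*(-181))²)) = 25299*(-23045 + (193 + 208*181²)) = 25299*(-23045 + (193 + 208*32761)) = 25299*(-23045 + (193 + 6814288)) = 25299*(-23045 + 6814481) = 25299*6791436 = 171816539364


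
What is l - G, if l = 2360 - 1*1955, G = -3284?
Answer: 3689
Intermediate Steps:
l = 405 (l = 2360 - 1955 = 405)
l - G = 405 - 1*(-3284) = 405 + 3284 = 3689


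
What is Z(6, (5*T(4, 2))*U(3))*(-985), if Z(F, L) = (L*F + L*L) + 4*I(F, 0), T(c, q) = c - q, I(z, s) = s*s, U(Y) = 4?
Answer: -1812400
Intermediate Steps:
I(z, s) = s**2
Z(F, L) = L**2 + F*L (Z(F, L) = (L*F + L*L) + 4*0**2 = (F*L + L**2) + 4*0 = (L**2 + F*L) + 0 = L**2 + F*L)
Z(6, (5*T(4, 2))*U(3))*(-985) = (((5*(4 - 1*2))*4)*(6 + (5*(4 - 1*2))*4))*(-985) = (((5*(4 - 2))*4)*(6 + (5*(4 - 2))*4))*(-985) = (((5*2)*4)*(6 + (5*2)*4))*(-985) = ((10*4)*(6 + 10*4))*(-985) = (40*(6 + 40))*(-985) = (40*46)*(-985) = 1840*(-985) = -1812400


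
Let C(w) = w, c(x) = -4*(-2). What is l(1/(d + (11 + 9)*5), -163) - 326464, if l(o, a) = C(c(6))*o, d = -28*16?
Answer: -28402370/87 ≈ -3.2646e+5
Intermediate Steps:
c(x) = 8
d = -448
l(o, a) = 8*o
l(1/(d + (11 + 9)*5), -163) - 326464 = 8/(-448 + (11 + 9)*5) - 326464 = 8/(-448 + 20*5) - 326464 = 8/(-448 + 100) - 326464 = 8/(-348) - 326464 = 8*(-1/348) - 326464 = -2/87 - 326464 = -28402370/87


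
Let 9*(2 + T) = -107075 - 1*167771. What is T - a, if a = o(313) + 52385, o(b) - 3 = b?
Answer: -749173/9 ≈ -83242.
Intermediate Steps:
o(b) = 3 + b
T = -274864/9 (T = -2 + (-107075 - 1*167771)/9 = -2 + (-107075 - 167771)/9 = -2 + (⅑)*(-274846) = -2 - 274846/9 = -274864/9 ≈ -30540.)
a = 52701 (a = (3 + 313) + 52385 = 316 + 52385 = 52701)
T - a = -274864/9 - 1*52701 = -274864/9 - 52701 = -749173/9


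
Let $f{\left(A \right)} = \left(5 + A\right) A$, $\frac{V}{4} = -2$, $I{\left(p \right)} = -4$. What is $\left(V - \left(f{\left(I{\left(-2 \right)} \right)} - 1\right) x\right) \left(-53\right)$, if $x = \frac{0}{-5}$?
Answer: $424$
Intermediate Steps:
$V = -8$ ($V = 4 \left(-2\right) = -8$)
$f{\left(A \right)} = A \left(5 + A\right)$
$x = 0$ ($x = 0 \left(- \frac{1}{5}\right) = 0$)
$\left(V - \left(f{\left(I{\left(-2 \right)} \right)} - 1\right) x\right) \left(-53\right) = \left(-8 - \left(- 4 \left(5 - 4\right) - 1\right) 0\right) \left(-53\right) = \left(-8 - \left(\left(-4\right) 1 - 1\right) 0\right) \left(-53\right) = \left(-8 - \left(-4 - 1\right) 0\right) \left(-53\right) = \left(-8 - \left(-5\right) 0\right) \left(-53\right) = \left(-8 - 0\right) \left(-53\right) = \left(-8 + 0\right) \left(-53\right) = \left(-8\right) \left(-53\right) = 424$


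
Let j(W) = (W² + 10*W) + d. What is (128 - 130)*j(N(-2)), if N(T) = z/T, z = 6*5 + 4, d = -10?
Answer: -218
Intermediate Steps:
z = 34 (z = 30 + 4 = 34)
N(T) = 34/T
j(W) = -10 + W² + 10*W (j(W) = (W² + 10*W) - 10 = -10 + W² + 10*W)
(128 - 130)*j(N(-2)) = (128 - 130)*(-10 + (34/(-2))² + 10*(34/(-2))) = -2*(-10 + (34*(-½))² + 10*(34*(-½))) = -2*(-10 + (-17)² + 10*(-17)) = -2*(-10 + 289 - 170) = -2*109 = -218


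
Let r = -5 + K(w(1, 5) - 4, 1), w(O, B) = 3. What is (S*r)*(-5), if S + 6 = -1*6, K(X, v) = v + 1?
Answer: -180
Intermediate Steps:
K(X, v) = 1 + v
r = -3 (r = -5 + (1 + 1) = -5 + 2 = -3)
S = -12 (S = -6 - 1*6 = -6 - 6 = -12)
(S*r)*(-5) = -12*(-3)*(-5) = 36*(-5) = -180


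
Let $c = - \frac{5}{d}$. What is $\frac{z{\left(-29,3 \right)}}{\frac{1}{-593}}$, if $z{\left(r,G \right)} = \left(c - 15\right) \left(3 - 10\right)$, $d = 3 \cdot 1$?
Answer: $- \frac{207550}{3} \approx -69183.0$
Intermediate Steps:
$d = 3$
$c = - \frac{5}{3} \approx -1.6667$
$z{\left(r,G \right)} = \frac{350}{3}$ ($z{\left(r,G \right)} = \left(- \frac{5}{3} - 15\right) \left(3 - 10\right) = \left(- \frac{50}{3}\right) \left(-7\right) = \frac{350}{3}$)
$\frac{z{\left(-29,3 \right)}}{\frac{1}{-593}} = \frac{350}{3 \frac{1}{-593}} = \frac{350}{3 \left(- \frac{1}{593}\right)} = \frac{350}{3} \left(-593\right) = - \frac{207550}{3}$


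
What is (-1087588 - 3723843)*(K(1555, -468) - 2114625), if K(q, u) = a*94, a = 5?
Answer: 10172110905805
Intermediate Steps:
K(q, u) = 470 (K(q, u) = 5*94 = 470)
(-1087588 - 3723843)*(K(1555, -468) - 2114625) = (-1087588 - 3723843)*(470 - 2114625) = -4811431*(-2114155) = 10172110905805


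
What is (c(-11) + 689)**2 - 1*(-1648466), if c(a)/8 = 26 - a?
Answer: 2618691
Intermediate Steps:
c(a) = 208 - 8*a (c(a) = 8*(26 - a) = 208 - 8*a)
(c(-11) + 689)**2 - 1*(-1648466) = ((208 - 8*(-11)) + 689)**2 - 1*(-1648466) = ((208 + 88) + 689)**2 + 1648466 = (296 + 689)**2 + 1648466 = 985**2 + 1648466 = 970225 + 1648466 = 2618691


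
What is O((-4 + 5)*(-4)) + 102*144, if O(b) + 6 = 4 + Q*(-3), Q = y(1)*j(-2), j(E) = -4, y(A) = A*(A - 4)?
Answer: 14650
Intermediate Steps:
y(A) = A*(-4 + A)
Q = 12 (Q = (1*(-4 + 1))*(-4) = (1*(-3))*(-4) = -3*(-4) = 12)
O(b) = -38 (O(b) = -6 + (4 + 12*(-3)) = -6 + (4 - 36) = -6 - 32 = -38)
O((-4 + 5)*(-4)) + 102*144 = -38 + 102*144 = -38 + 14688 = 14650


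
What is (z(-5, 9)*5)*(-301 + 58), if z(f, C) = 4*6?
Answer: -29160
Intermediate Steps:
z(f, C) = 24
(z(-5, 9)*5)*(-301 + 58) = (24*5)*(-301 + 58) = 120*(-243) = -29160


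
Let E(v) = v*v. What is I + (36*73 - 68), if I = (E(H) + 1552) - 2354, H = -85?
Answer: 8983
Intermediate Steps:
E(v) = v²
I = 6423 (I = ((-85)² + 1552) - 2354 = (7225 + 1552) - 2354 = 8777 - 2354 = 6423)
I + (36*73 - 68) = 6423 + (36*73 - 68) = 6423 + (2628 - 68) = 6423 + 2560 = 8983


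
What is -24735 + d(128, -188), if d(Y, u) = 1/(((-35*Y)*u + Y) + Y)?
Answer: -20839138559/842496 ≈ -24735.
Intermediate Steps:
d(Y, u) = 1/(2*Y - 35*Y*u) (d(Y, u) = 1/((-35*Y*u + Y) + Y) = 1/((Y - 35*Y*u) + Y) = 1/(2*Y - 35*Y*u))
-24735 + d(128, -188) = -24735 - 1/(128*(-2 + 35*(-188))) = -24735 - 1*1/128/(-2 - 6580) = -24735 - 1*1/128/(-6582) = -24735 - 1*1/128*(-1/6582) = -24735 + 1/842496 = -20839138559/842496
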